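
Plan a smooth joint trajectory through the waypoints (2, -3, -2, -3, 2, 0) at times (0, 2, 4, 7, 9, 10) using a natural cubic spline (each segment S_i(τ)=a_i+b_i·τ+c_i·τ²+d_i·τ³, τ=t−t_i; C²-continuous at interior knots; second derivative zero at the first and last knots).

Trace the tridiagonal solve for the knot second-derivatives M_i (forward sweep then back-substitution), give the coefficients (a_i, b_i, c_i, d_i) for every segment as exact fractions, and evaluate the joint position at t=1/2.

  seg 0: a=2 b=-9821/2868 c=0 d=2651/11472
  seg 1: a=-3 b=-467/717 c=2651/1912 d=-4651/11472
  seg 2: a=-2 b=85/2868 c=-250/239 d=2653/8604
  seg 3: a=-3 b=2981/1434 c=1653/956 d=-4355/5736
  seg 4: a=2 b=-83/717 c=-1351/478 d=1351/1434
S(1/2) = 9689/30592

Δ: Δ0=-5/2, Δ1=1/2, Δ2=-1/3, Δ3=5/2, Δ4=-2
row 1: diag=8, rhs=18; c'=1/4, d'=9/4
row 2: denom=10−2·1/4=19/2; d'=(-5−2·9/4)/(19/2)=-1
row 3: denom=10−3·6/19=172/19; d'=(17−3·-1)/(172/19)=95/43
row 4: denom=6−2·19/86=239/43; d'=(-27−2·95/43)/(239/43)=-1351/239
back: M4=-1351/239
back: M3=95/43−19/86·-1351/239=1653/478
back: M2=-1−6/19·1653/478=-500/239
back: M1=9/4−1/4·-500/239=2651/956
M: M0=0, M1=2651/956, M2=-500/239, M3=1653/478, M4=-1351/239, M5=0
seg 0: a=2, c=M0/2=0, d=(M1−M0)/(6·2)=2651/11472, b=Δ0−h0·(2M0+M1)/6=-9821/2868
seg 1: a=-3, c=M1/2=2651/1912, d=(M2−M1)/(6·2)=-4651/11472, b=Δ1−h1·(2M1+M2)/6=-467/717
seg 2: a=-2, c=M2/2=-250/239, d=(M3−M2)/(6·3)=2653/8604, b=Δ2−h2·(2M2+M3)/6=85/2868
seg 3: a=-3, c=M3/2=1653/956, d=(M4−M3)/(6·2)=-4355/5736, b=Δ3−h3·(2M3+M4)/6=2981/1434
seg 4: a=2, c=M4/2=-1351/478, d=(M5−M4)/(6·1)=1351/1434, b=Δ4−h4·(2M4+M5)/6=-83/717
t_q=1/2 → seg 0, τ=1/2; S=2+-9821/2868·τ+0·τ²+2651/11472·τ³=9689/30592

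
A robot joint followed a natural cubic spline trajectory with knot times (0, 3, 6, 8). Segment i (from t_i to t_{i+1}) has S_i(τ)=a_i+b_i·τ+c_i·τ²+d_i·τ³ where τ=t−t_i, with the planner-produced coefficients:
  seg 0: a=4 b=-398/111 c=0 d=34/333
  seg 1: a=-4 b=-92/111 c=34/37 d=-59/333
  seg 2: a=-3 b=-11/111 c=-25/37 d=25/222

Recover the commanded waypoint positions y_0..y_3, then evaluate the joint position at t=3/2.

y_0=4 y_1=-4 y_2=-3 y_3=-5
S(3/2) = -153/148

y_0 = S_0(0) = a_0 = 4
y_1 = S_1(0) = a_1 = -4
y_2 = S_2(0) = a_2 = -3
y_3 = S_2(2) = -5
t_q=3/2 is in segment 0 (τ=3/2); S_0(τ)=-153/148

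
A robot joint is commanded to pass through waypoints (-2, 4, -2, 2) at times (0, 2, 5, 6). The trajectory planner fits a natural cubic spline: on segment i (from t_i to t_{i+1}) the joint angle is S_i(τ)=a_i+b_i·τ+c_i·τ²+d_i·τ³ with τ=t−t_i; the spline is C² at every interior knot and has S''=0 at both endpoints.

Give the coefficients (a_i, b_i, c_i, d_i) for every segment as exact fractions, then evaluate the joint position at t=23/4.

  seg 0: a=-2 b=329/71 c=0 d=-29/71
  seg 1: a=4 b=-19/71 c=-174/71 d=133/213
  seg 2: a=-2 b=134/71 c=225/71 d=-75/71
S(23/4) = 3419/4544

Δ: Δ0=3, Δ1=-2, Δ2=4
row 1: diag=10, rhs=-30; c'=3/10, d'=-3
row 2: denom=8−3·3/10=71/10; d'=(36−3·-3)/(71/10)=450/71
back: M2=450/71
back: M1=-3−3/10·450/71=-348/71
M: M0=0, M1=-348/71, M2=450/71, M3=0
seg 0: a=-2, c=M0/2=0, d=(M1−M0)/(6·2)=-29/71, b=Δ0−h0·(2M0+M1)/6=329/71
seg 1: a=4, c=M1/2=-174/71, d=(M2−M1)/(6·3)=133/213, b=Δ1−h1·(2M1+M2)/6=-19/71
seg 2: a=-2, c=M2/2=225/71, d=(M3−M2)/(6·1)=-75/71, b=Δ2−h2·(2M2+M3)/6=134/71
t_q=23/4 → seg 2, τ=3/4; S=-2+134/71·τ+225/71·τ²+-75/71·τ³=3419/4544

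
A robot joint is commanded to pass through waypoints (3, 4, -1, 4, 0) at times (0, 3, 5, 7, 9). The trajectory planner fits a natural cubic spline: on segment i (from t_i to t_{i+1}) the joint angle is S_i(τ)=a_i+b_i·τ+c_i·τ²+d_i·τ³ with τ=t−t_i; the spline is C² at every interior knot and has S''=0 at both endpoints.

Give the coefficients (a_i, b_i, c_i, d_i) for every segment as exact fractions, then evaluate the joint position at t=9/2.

Δ: Δ0=1/3, Δ1=-5/2, Δ2=5/2, Δ3=-2
row 1: diag=10, rhs=-17; c'=1/5, d'=-17/10
row 2: denom=8−2·1/5=38/5; d'=(30−2·-17/10)/(38/5)=167/38
row 3: denom=8−2·5/19=142/19; d'=(-27−2·167/38)/(142/19)=-340/71
back: M3=-340/71
back: M2=167/38−5/19·-340/71=803/142
back: M1=-17/10−1/5·803/142=-201/71
M: M0=0, M1=-201/71, M2=803/142, M3=-340/71, M4=0
seg 0: a=3, c=M0/2=0, d=(M1−M0)/(6·3)=-67/426, b=Δ0−h0·(2M0+M1)/6=745/426
seg 1: a=4, c=M1/2=-201/142, d=(M2−M1)/(6·2)=1205/1704, b=Δ1−h1·(2M1+M2)/6=-532/213
seg 2: a=-1, c=M2/2=803/284, d=(M3−M2)/(6·2)=-1483/1704, b=Δ2−h2·(2M2+M3)/6=139/426
seg 3: a=4, c=M3/2=-170/71, d=(M4−M3)/(6·2)=85/213, b=Δ3−h3·(2M3+M4)/6=254/213
t_q=9/2 → seg 1, τ=3/2; S=4+-532/213·τ+-201/142·τ²+1205/1704·τ³=-2475/4544

  seg 0: a=3 b=745/426 c=0 d=-67/426
  seg 1: a=4 b=-532/213 c=-201/142 d=1205/1704
  seg 2: a=-1 b=139/426 c=803/284 d=-1483/1704
  seg 3: a=4 b=254/213 c=-170/71 d=85/213
S(9/2) = -2475/4544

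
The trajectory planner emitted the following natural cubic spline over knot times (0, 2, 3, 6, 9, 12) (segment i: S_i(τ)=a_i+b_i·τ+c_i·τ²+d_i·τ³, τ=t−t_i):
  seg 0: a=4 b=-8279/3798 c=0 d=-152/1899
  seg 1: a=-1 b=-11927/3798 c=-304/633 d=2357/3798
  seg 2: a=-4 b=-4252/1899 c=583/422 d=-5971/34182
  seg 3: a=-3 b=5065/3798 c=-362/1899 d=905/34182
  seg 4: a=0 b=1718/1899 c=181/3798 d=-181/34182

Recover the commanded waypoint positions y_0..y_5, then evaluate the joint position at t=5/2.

y_0 = S_0(0) = a_0 = 4
y_1 = S_1(0) = a_1 = -1
y_2 = S_2(0) = a_2 = -4
y_3 = S_3(0) = a_3 = -3
y_4 = S_4(0) = a_4 = 0
y_5 = S_4(3) = 3
t_q=5/2 is in segment 1 (τ=1/2); S_1(τ)=-26461/10128

y_0=4 y_1=-1 y_2=-4 y_3=-3 y_4=0 y_5=3
S(5/2) = -26461/10128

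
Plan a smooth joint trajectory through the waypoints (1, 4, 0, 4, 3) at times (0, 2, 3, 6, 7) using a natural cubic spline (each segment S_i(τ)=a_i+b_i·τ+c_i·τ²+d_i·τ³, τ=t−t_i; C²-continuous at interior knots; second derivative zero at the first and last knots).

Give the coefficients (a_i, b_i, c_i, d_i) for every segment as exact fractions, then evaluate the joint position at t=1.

Δ: Δ0=3/2, Δ1=-4, Δ2=4/3, Δ3=-1
row 1: diag=6, rhs=-33; c'=1/6, d'=-11/2
row 2: denom=8−1·1/6=47/6; d'=(32−1·-11/2)/(47/6)=225/47
row 3: denom=8−3·18/47=322/47; d'=(-14−3·225/47)/(322/47)=-1333/322
back: M3=-1333/322
back: M2=225/47−18/47·-1333/322=1026/161
back: M1=-11/2−1/6·1026/161=-2113/322
M: M0=0, M1=-2113/322, M2=1026/161, M3=-1333/322, M4=0
seg 0: a=1, c=M0/2=0, d=(M1−M0)/(6·2)=-2113/3864, b=Δ0−h0·(2M0+M1)/6=1781/483
seg 1: a=4, c=M1/2=-2113/644, d=(M2−M1)/(6·1)=595/276, b=Δ1−h1·(2M1+M2)/6=-2777/966
seg 2: a=0, c=M2/2=513/161, d=(M3−M2)/(6·3)=-3385/5796, b=Δ2−h2·(2M2+M3)/6=-5737/1932
seg 3: a=4, c=M3/2=-1333/644, d=(M4−M3)/(6·1)=1333/1932, b=Δ3−h3·(2M3+M4)/6=367/966
t_q=1 → seg 0, τ=1; S=1+1781/483·τ+0·τ²+-2113/3864·τ³=5333/1288

  seg 0: a=1 b=1781/483 c=0 d=-2113/3864
  seg 1: a=4 b=-2777/966 c=-2113/644 d=595/276
  seg 2: a=0 b=-5737/1932 c=513/161 d=-3385/5796
  seg 3: a=4 b=367/966 c=-1333/644 d=1333/1932
S(1) = 5333/1288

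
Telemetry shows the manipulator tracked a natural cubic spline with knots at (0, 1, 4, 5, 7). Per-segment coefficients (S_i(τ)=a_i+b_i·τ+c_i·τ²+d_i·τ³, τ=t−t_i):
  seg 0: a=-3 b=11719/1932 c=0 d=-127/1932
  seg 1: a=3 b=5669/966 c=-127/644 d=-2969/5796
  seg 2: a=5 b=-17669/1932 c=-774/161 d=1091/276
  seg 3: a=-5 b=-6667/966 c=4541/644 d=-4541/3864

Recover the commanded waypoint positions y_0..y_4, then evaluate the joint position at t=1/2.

y_0 = S_0(0) = a_0 = -3
y_1 = S_1(0) = a_1 = 3
y_2 = S_2(0) = a_2 = 5
y_3 = S_3(0) = a_3 = -5
y_4 = S_3(2) = 0
t_q=1/2 is in segment 0 (τ=1/2); S_0(τ)=127/5152

y_0=-3 y_1=3 y_2=5 y_3=-5 y_4=0
S(1/2) = 127/5152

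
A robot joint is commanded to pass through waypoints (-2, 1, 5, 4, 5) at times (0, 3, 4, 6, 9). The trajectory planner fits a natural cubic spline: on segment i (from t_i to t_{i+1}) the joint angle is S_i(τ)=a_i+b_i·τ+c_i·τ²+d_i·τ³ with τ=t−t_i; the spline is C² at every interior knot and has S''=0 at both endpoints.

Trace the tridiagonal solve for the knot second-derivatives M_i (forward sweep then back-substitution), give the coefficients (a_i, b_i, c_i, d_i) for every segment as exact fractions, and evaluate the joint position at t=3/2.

Δ: Δ0=1, Δ1=4, Δ2=-1/2, Δ3=1/3
row 1: diag=8, rhs=18; c'=1/8, d'=9/4
row 2: denom=6−1·1/8=47/8; d'=(-27−1·9/4)/(47/8)=-234/47
row 3: denom=10−2·16/47=438/47; d'=(5−2·-234/47)/(438/47)=703/438
back: M3=703/438
back: M2=-234/47−16/47·703/438=-1210/219
back: M1=9/4−1/8·-1210/219=644/219
M: M0=0, M1=644/219, M2=-1210/219, M3=703/438, M4=0
seg 0: a=-2, c=M0/2=0, d=(M1−M0)/(6·3)=322/1971, b=Δ0−h0·(2M0+M1)/6=-103/219
seg 1: a=1, c=M1/2=322/219, d=(M2−M1)/(6·1)=-103/73, b=Δ1−h1·(2M1+M2)/6=863/219
seg 2: a=5, c=M2/2=-605/219, d=(M3−M2)/(6·2)=347/584, b=Δ2−h2·(2M2+M3)/6=580/219
seg 3: a=4, c=M3/2=703/876, d=(M4−M3)/(6·3)=-703/7884, b=Δ3−h3·(2M3+M4)/6=-557/438
t_q=3/2 → seg 0, τ=3/2; S=-2+-103/219·τ+0·τ²+322/1971·τ³=-629/292

  seg 0: a=-2 b=-103/219 c=0 d=322/1971
  seg 1: a=1 b=863/219 c=322/219 d=-103/73
  seg 2: a=5 b=580/219 c=-605/219 d=347/584
  seg 3: a=4 b=-557/438 c=703/876 d=-703/7884
S(3/2) = -629/292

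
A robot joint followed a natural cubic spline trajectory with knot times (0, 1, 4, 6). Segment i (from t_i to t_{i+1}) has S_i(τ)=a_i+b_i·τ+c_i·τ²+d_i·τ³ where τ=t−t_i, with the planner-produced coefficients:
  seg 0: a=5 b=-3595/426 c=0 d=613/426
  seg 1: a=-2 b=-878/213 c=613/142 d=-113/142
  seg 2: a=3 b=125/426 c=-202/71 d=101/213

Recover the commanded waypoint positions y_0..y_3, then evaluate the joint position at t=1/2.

y_0=5 y_1=-2 y_2=3 y_3=-4
S(1/2) = 1091/1136

y_0 = S_0(0) = a_0 = 5
y_1 = S_1(0) = a_1 = -2
y_2 = S_2(0) = a_2 = 3
y_3 = S_2(2) = -4
t_q=1/2 is in segment 0 (τ=1/2); S_0(τ)=1091/1136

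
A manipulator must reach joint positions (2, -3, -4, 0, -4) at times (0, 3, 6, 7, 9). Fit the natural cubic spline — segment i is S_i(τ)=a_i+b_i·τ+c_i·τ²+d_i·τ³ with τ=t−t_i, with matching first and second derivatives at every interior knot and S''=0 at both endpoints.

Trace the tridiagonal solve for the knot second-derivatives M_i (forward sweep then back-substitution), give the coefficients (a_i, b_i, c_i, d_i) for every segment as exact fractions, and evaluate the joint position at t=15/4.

  seg 0: a=2 b=-25/17 c=0 d=-10/459
  seg 1: a=-3 b=-35/17 c=-10/51 d=118/459
  seg 2: a=-4 b=63/17 c=36/17 d=-31/17
  seg 3: a=0 b=42/17 c=-57/17 d=19/34
S(15/4) = -2473/544

Δ: Δ0=-5/3, Δ1=-1/3, Δ2=4, Δ3=-2
row 1: diag=12, rhs=8; c'=1/4, d'=2/3
row 2: denom=8−3·1/4=29/4; d'=(26−3·2/3)/(29/4)=96/29
row 3: denom=6−1·4/29=170/29; d'=(-36−1·96/29)/(170/29)=-114/17
back: M3=-114/17
back: M2=96/29−4/29·-114/17=72/17
back: M1=2/3−1/4·72/17=-20/51
M: M0=0, M1=-20/51, M2=72/17, M3=-114/17, M4=0
seg 0: a=2, c=M0/2=0, d=(M1−M0)/(6·3)=-10/459, b=Δ0−h0·(2M0+M1)/6=-25/17
seg 1: a=-3, c=M1/2=-10/51, d=(M2−M1)/(6·3)=118/459, b=Δ1−h1·(2M1+M2)/6=-35/17
seg 2: a=-4, c=M2/2=36/17, d=(M3−M2)/(6·1)=-31/17, b=Δ2−h2·(2M2+M3)/6=63/17
seg 3: a=0, c=M3/2=-57/17, d=(M4−M3)/(6·2)=19/34, b=Δ3−h3·(2M3+M4)/6=42/17
t_q=15/4 → seg 1, τ=3/4; S=-3+-35/17·τ+-10/51·τ²+118/459·τ³=-2473/544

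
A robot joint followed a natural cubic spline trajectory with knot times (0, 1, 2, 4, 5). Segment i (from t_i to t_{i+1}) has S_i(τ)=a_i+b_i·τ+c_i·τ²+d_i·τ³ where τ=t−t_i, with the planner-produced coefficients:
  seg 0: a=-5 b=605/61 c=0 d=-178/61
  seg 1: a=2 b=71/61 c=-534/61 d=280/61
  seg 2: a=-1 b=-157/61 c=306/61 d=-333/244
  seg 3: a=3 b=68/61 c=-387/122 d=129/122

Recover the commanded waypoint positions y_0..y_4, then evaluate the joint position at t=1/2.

y_0=-5 y_1=2 y_2=-1 y_3=3 y_4=2
S(1/2) = -99/244

y_0 = S_0(0) = a_0 = -5
y_1 = S_1(0) = a_1 = 2
y_2 = S_2(0) = a_2 = -1
y_3 = S_3(0) = a_3 = 3
y_4 = S_3(1) = 2
t_q=1/2 is in segment 0 (τ=1/2); S_0(τ)=-99/244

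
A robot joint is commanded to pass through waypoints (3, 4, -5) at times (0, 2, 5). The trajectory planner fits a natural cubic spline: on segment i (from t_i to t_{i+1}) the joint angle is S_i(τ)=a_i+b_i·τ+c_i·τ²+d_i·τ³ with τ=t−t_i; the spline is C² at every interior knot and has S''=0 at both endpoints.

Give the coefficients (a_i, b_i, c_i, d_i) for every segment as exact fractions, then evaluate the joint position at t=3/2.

  seg 0: a=3 b=6/5 c=0 d=-7/40
  seg 1: a=4 b=-9/10 c=-21/20 d=7/60
S(3/2) = 1347/320

Δ: Δ0=1/2, Δ1=-3
row 1: diag=10, rhs=-21; c'=3/10, d'=-21/10
back: M1=-21/10
M: M0=0, M1=-21/10, M2=0
seg 0: a=3, c=M0/2=0, d=(M1−M0)/(6·2)=-7/40, b=Δ0−h0·(2M0+M1)/6=6/5
seg 1: a=4, c=M1/2=-21/20, d=(M2−M1)/(6·3)=7/60, b=Δ1−h1·(2M1+M2)/6=-9/10
t_q=3/2 → seg 0, τ=3/2; S=3+6/5·τ+0·τ²+-7/40·τ³=1347/320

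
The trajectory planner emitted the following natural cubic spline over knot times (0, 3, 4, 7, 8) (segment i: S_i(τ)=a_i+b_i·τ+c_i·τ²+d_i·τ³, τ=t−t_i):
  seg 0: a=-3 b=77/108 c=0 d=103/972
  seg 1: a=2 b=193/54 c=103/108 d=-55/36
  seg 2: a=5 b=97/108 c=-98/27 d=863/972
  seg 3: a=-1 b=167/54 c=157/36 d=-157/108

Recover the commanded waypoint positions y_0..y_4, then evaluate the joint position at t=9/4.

y_0=-3 y_1=2 y_2=5 y_3=-1 y_4=5
S(9/4) = -145/768

y_0 = S_0(0) = a_0 = -3
y_1 = S_1(0) = a_1 = 2
y_2 = S_2(0) = a_2 = 5
y_3 = S_3(0) = a_3 = -1
y_4 = S_3(1) = 5
t_q=9/4 is in segment 0 (τ=9/4); S_0(τ)=-145/768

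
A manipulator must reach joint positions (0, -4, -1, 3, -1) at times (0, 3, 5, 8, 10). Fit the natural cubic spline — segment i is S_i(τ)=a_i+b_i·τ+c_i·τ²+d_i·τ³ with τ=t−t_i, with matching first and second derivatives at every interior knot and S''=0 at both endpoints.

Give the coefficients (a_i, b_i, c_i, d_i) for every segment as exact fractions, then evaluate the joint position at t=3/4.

Δ: Δ0=-4/3, Δ1=3/2, Δ2=4/3, Δ3=-2
row 1: diag=10, rhs=17; c'=1/5, d'=17/10
row 2: denom=10−2·1/5=48/5; d'=(-1−2·17/10)/(48/5)=-11/24
row 3: denom=10−3·5/16=145/16; d'=(-20−3·-11/24)/(145/16)=-298/145
back: M3=-298/145
back: M2=-11/24−5/16·-298/145=16/87
back: M1=17/10−1/5·16/87=1447/870
M: M0=0, M1=1447/870, M2=16/87, M3=-298/145, M4=0
seg 0: a=0, c=M0/2=0, d=(M1−M0)/(6·3)=1447/15660, b=Δ0−h0·(2M0+M1)/6=-3767/1740
seg 1: a=-4, c=M1/2=1447/1740, d=(M2−M1)/(6·2)=-143/1160, b=Δ1−h1·(2M1+M2)/6=287/870
seg 2: a=-1, c=M2/2=8/87, d=(M3−M2)/(6·3)=-487/3915, b=Δ2−h2·(2M2+M3)/6=947/435
seg 3: a=3, c=M3/2=-149/145, d=(M4−M3)/(6·2)=149/870, b=Δ3−h3·(2M3+M4)/6=-274/435
t_q=3/4 → seg 0, τ=3/4; S=0+-3767/1740·τ+0·τ²+1447/15660·τ³=-11765/7424

  seg 0: a=0 b=-3767/1740 c=0 d=1447/15660
  seg 1: a=-4 b=287/870 c=1447/1740 d=-143/1160
  seg 2: a=-1 b=947/435 c=8/87 d=-487/3915
  seg 3: a=3 b=-274/435 c=-149/145 d=149/870
S(3/4) = -11765/7424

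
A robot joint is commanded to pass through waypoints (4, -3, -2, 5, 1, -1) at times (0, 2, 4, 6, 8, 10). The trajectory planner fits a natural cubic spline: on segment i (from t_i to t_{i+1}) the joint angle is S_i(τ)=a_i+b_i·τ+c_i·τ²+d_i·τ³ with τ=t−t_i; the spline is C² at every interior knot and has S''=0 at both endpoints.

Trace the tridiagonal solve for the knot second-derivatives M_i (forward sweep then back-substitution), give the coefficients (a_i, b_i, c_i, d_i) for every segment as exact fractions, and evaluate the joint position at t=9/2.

  seg 0: a=4 b=-1775/418 c=0 d=39/209
  seg 1: a=-3 b=-839/418 c=234/209 d=14/209
  seg 2: a=-2 b=1369/418 c=318/209 d=-31/44
  seg 3: a=5 b=379/418 c=-1131/418 d=1047/1672
  seg 4: a=1 b=-502/209 c=879/836 d=-293/1672
S(9/2) = -469/6688

Δ: Δ0=-7/2, Δ1=1/2, Δ2=7/2, Δ3=-2, Δ4=-1
row 1: diag=8, rhs=24; c'=1/4, d'=3
row 2: denom=8−2·1/4=15/2; d'=(18−2·3)/(15/2)=8/5
row 3: denom=8−2·4/15=112/15; d'=(-33−2·8/5)/(112/15)=-543/112
row 4: denom=8−2·15/56=209/28; d'=(6−2·-543/112)/(209/28)=879/418
back: M4=879/418
back: M3=-543/112−15/56·879/418=-1131/209
back: M2=8/5−4/15·-1131/209=636/209
back: M1=3−1/4·636/209=468/209
M: M0=0, M1=468/209, M2=636/209, M3=-1131/209, M4=879/418, M5=0
seg 0: a=4, c=M0/2=0, d=(M1−M0)/(6·2)=39/209, b=Δ0−h0·(2M0+M1)/6=-1775/418
seg 1: a=-3, c=M1/2=234/209, d=(M2−M1)/(6·2)=14/209, b=Δ1−h1·(2M1+M2)/6=-839/418
seg 2: a=-2, c=M2/2=318/209, d=(M3−M2)/(6·2)=-31/44, b=Δ2−h2·(2M2+M3)/6=1369/418
seg 3: a=5, c=M3/2=-1131/418, d=(M4−M3)/(6·2)=1047/1672, b=Δ3−h3·(2M3+M4)/6=379/418
seg 4: a=1, c=M4/2=879/836, d=(M5−M4)/(6·2)=-293/1672, b=Δ4−h4·(2M4+M5)/6=-502/209
t_q=9/2 → seg 2, τ=1/2; S=-2+1369/418·τ+318/209·τ²+-31/44·τ³=-469/6688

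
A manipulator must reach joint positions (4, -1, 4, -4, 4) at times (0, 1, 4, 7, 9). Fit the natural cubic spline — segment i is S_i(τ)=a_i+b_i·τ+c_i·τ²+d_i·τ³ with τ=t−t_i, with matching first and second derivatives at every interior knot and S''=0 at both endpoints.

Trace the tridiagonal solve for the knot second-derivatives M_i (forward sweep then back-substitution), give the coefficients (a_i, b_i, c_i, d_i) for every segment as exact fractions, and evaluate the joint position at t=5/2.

Δ: Δ0=-5, Δ1=5/3, Δ2=-8/3, Δ3=4
row 1: diag=8, rhs=40; c'=3/8, d'=5
row 2: denom=12−3·3/8=87/8; d'=(-26−3·5)/(87/8)=-328/87
row 3: denom=10−3·8/29=266/29; d'=(40−3·-328/87)/(266/29)=744/133
back: M3=744/133
back: M2=-328/87−8/29·744/133=-2120/399
back: M1=5−3/8·-2120/399=930/133
M: M0=0, M1=930/133, M2=-2120/399, M3=744/133, M4=0
seg 0: a=4, c=M0/2=0, d=(M1−M0)/(6·1)=155/133, b=Δ0−h0·(2M0+M1)/6=-820/133
seg 1: a=-1, c=M1/2=465/133, d=(M2−M1)/(6·3)=-2455/3591, b=Δ1−h1·(2M1+M2)/6=-355/133
seg 2: a=4, c=M2/2=-1060/399, d=(M3−M2)/(6·3)=2176/3591, b=Δ2−h2·(2M2+M3)/6=-20/133
seg 3: a=-4, c=M3/2=372/133, d=(M4−M3)/(6·2)=-62/133, b=Δ3−h3·(2M3+M4)/6=36/133
t_q=5/2 → seg 1, τ=3/2; S=-1+-355/133·τ+465/133·τ²+-2455/3591·τ³=591/1064

  seg 0: a=4 b=-820/133 c=0 d=155/133
  seg 1: a=-1 b=-355/133 c=465/133 d=-2455/3591
  seg 2: a=4 b=-20/133 c=-1060/399 d=2176/3591
  seg 3: a=-4 b=36/133 c=372/133 d=-62/133
S(5/2) = 591/1064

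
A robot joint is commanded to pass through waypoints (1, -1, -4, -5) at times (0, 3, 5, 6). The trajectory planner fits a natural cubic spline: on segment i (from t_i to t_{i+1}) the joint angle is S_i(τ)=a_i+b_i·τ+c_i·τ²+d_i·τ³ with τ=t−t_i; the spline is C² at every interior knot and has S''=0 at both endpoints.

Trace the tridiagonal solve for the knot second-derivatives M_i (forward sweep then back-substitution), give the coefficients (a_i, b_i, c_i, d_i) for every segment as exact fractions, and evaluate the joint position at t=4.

  seg 0: a=1 b=-29/84 c=0 d=-1/28
  seg 1: a=-1 b=-55/42 c=-9/28 d=19/168
  seg 2: a=-4 b=-26/21 c=5/14 d=-5/42
S(4) = -141/56

Δ: Δ0=-2/3, Δ1=-3/2, Δ2=-1
row 1: diag=10, rhs=-5; c'=1/5, d'=-1/2
row 2: denom=6−2·1/5=28/5; d'=(3−2·-1/2)/(28/5)=5/7
back: M2=5/7
back: M1=-1/2−1/5·5/7=-9/14
M: M0=0, M1=-9/14, M2=5/7, M3=0
seg 0: a=1, c=M0/2=0, d=(M1−M0)/(6·3)=-1/28, b=Δ0−h0·(2M0+M1)/6=-29/84
seg 1: a=-1, c=M1/2=-9/28, d=(M2−M1)/(6·2)=19/168, b=Δ1−h1·(2M1+M2)/6=-55/42
seg 2: a=-4, c=M2/2=5/14, d=(M3−M2)/(6·1)=-5/42, b=Δ2−h2·(2M2+M3)/6=-26/21
t_q=4 → seg 1, τ=1; S=-1+-55/42·τ+-9/28·τ²+19/168·τ³=-141/56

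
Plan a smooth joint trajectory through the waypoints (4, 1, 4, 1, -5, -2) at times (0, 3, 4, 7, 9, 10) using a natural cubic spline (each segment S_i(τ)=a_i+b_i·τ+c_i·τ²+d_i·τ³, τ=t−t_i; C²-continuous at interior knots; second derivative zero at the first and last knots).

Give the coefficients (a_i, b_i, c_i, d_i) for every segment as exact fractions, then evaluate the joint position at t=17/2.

Δ: Δ0=-1, Δ1=3, Δ2=-1, Δ3=-3, Δ4=3
row 1: diag=8, rhs=24; c'=1/8, d'=3
row 2: denom=8−1·1/8=63/8; d'=(-24−1·3)/(63/8)=-24/7
row 3: denom=10−3·8/21=62/7; d'=(-12−3·-24/7)/(62/7)=-6/31
row 4: denom=6−2·7/31=172/31; d'=(36−2·-6/31)/(172/31)=282/43
back: M4=282/43
back: M3=-6/31−7/31·282/43=-72/43
back: M2=-24/7−8/21·-72/43=-120/43
back: M1=3−1/8·-120/43=144/43
M: M0=0, M1=144/43, M2=-120/43, M3=-72/43, M4=282/43, M5=0
seg 0: a=4, c=M0/2=0, d=(M1−M0)/(6·3)=8/43, b=Δ0−h0·(2M0+M1)/6=-115/43
seg 1: a=1, c=M1/2=72/43, d=(M2−M1)/(6·1)=-44/43, b=Δ1−h1·(2M1+M2)/6=101/43
seg 2: a=4, c=M2/2=-60/43, d=(M3−M2)/(6·3)=8/129, b=Δ2−h2·(2M2+M3)/6=113/43
seg 3: a=1, c=M3/2=-36/43, d=(M4−M3)/(6·2)=59/86, b=Δ3−h3·(2M3+M4)/6=-175/43
seg 4: a=-5, c=M4/2=141/43, d=(M5−M4)/(6·1)=-47/43, b=Δ4−h4·(2M4+M5)/6=35/43
t_q=17/2 → seg 3, τ=3/2; S=1+-175/43·τ+-36/43·τ²+59/86·τ³=-3215/688

  seg 0: a=4 b=-115/43 c=0 d=8/43
  seg 1: a=1 b=101/43 c=72/43 d=-44/43
  seg 2: a=4 b=113/43 c=-60/43 d=8/129
  seg 3: a=1 b=-175/43 c=-36/43 d=59/86
  seg 4: a=-5 b=35/43 c=141/43 d=-47/43
S(17/2) = -3215/688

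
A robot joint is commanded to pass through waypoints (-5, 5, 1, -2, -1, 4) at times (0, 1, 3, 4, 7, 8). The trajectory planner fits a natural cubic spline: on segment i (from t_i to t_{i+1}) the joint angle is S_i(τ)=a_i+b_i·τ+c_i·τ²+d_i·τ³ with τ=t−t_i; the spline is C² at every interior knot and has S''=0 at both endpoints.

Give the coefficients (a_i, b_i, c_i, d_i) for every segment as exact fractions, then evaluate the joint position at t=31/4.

  seg 0: a=-5 b=31273/2568 c=0 d=-5593/2568
  seg 1: a=5 b=7247/1284 c=-5593/856 d=1741/1284
  seg 2: a=1 b=-5419/1284 c=1371/856 d=-979/2568
  seg 3: a=-2 b=-5549/2568 c=49/107 d=959/7704
  seg 4: a=-1 b=5069/1284 c=1351/856 d=-1351/2568
S(31/4) = 143901/54784

Δ: Δ0=10, Δ1=-2, Δ2=-3, Δ3=1/3, Δ4=5
row 1: diag=6, rhs=-72; c'=1/3, d'=-12
row 2: denom=6−2·1/3=16/3; d'=(-6−2·-12)/(16/3)=27/8
row 3: denom=8−1·3/16=125/16; d'=(20−1·27/8)/(125/16)=266/125
row 4: denom=8−3·48/125=856/125; d'=(28−3·266/125)/(856/125)=1351/428
back: M4=1351/428
back: M3=266/125−48/125·1351/428=98/107
back: M2=27/8−3/16·98/107=1371/428
back: M1=-12−1/3·1371/428=-5593/428
M: M0=0, M1=-5593/428, M2=1371/428, M3=98/107, M4=1351/428, M5=0
seg 0: a=-5, c=M0/2=0, d=(M1−M0)/(6·1)=-5593/2568, b=Δ0−h0·(2M0+M1)/6=31273/2568
seg 1: a=5, c=M1/2=-5593/856, d=(M2−M1)/(6·2)=1741/1284, b=Δ1−h1·(2M1+M2)/6=7247/1284
seg 2: a=1, c=M2/2=1371/856, d=(M3−M2)/(6·1)=-979/2568, b=Δ2−h2·(2M2+M3)/6=-5419/1284
seg 3: a=-2, c=M3/2=49/107, d=(M4−M3)/(6·3)=959/7704, b=Δ3−h3·(2M3+M4)/6=-5549/2568
seg 4: a=-1, c=M4/2=1351/856, d=(M5−M4)/(6·1)=-1351/2568, b=Δ4−h4·(2M4+M5)/6=5069/1284
t_q=31/4 → seg 4, τ=3/4; S=-1+5069/1284·τ+1351/856·τ²+-1351/2568·τ³=143901/54784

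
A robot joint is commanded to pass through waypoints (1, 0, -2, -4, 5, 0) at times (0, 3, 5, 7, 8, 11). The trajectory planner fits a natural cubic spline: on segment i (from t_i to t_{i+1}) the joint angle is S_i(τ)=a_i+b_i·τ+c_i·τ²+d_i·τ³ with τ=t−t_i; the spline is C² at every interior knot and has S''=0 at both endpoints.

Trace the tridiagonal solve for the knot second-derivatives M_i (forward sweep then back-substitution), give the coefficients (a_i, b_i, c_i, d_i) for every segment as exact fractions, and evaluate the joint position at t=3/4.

Δ: Δ0=-1/3, Δ1=-1, Δ2=-1, Δ3=9, Δ4=-5/3
row 1: diag=10, rhs=-4; c'=1/5, d'=-2/5
row 2: denom=8−2·1/5=38/5; d'=(0−2·-2/5)/(38/5)=2/19
row 3: denom=6−2·5/19=104/19; d'=(60−2·2/19)/(104/19)=142/13
row 4: denom=8−1·19/104=813/104; d'=(-64−1·142/13)/(813/104)=-7792/813
back: M4=-7792/813
back: M3=142/13−19/104·-7792/813=10304/813
back: M2=2/19−5/19·10304/813=-2626/813
back: M1=-2/5−1/5·-2626/813=200/813
M: M0=0, M1=200/813, M2=-2626/813, M3=10304/813, M4=-7792/813, M5=0
seg 0: a=1, c=M0/2=0, d=(M1−M0)/(6·3)=100/7317, b=Δ0−h0·(2M0+M1)/6=-371/813
seg 1: a=0, c=M1/2=100/813, d=(M2−M1)/(6·2)=-157/542, b=Δ1−h1·(2M1+M2)/6=-71/813
seg 2: a=-2, c=M2/2=-1313/813, d=(M3−M2)/(6·2)=2155/1626, b=Δ2−h2·(2M2+M3)/6=-2497/813
seg 3: a=-4, c=M3/2=5152/813, d=(M4−M3)/(6·1)=-3016/813, b=Δ3−h3·(2M3+M4)/6=1727/271
seg 4: a=5, c=M4/2=-3896/813, d=(M5−M4)/(6·3)=3896/7317, b=Δ4−h4·(2M4+M5)/6=6437/813
t_q=3/4 → seg 0, τ=3/4; S=1+-371/813·τ+0·τ²+100/7317·τ³=2877/4336

  seg 0: a=1 b=-371/813 c=0 d=100/7317
  seg 1: a=0 b=-71/813 c=100/813 d=-157/542
  seg 2: a=-2 b=-2497/813 c=-1313/813 d=2155/1626
  seg 3: a=-4 b=1727/271 c=5152/813 d=-3016/813
  seg 4: a=5 b=6437/813 c=-3896/813 d=3896/7317
S(3/4) = 2877/4336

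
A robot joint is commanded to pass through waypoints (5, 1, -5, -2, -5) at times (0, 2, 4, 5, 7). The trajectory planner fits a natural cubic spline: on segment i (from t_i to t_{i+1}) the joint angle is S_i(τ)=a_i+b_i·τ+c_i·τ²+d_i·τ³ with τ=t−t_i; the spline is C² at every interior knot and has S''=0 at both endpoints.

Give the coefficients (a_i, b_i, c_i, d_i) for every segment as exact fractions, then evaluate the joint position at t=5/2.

  seg 0: a=5 b=-35/32 c=0 d=-29/128
  seg 1: a=1 b=-61/16 c=-87/64 d=113/128
  seg 2: a=-5 b=43/32 c=63/16 d=-73/32
  seg 3: a=-2 b=19/8 c=-93/32 d=31/64
S(5/2) = -1163/1024

Δ: Δ0=-2, Δ1=-3, Δ2=3, Δ3=-3/2
row 1: diag=8, rhs=-6; c'=1/4, d'=-3/4
row 2: denom=6−2·1/4=11/2; d'=(36−2·-3/4)/(11/2)=75/11
row 3: denom=6−1·2/11=64/11; d'=(-27−1·75/11)/(64/11)=-93/16
back: M3=-93/16
back: M2=75/11−2/11·-93/16=63/8
back: M1=-3/4−1/4·63/8=-87/32
M: M0=0, M1=-87/32, M2=63/8, M3=-93/16, M4=0
seg 0: a=5, c=M0/2=0, d=(M1−M0)/(6·2)=-29/128, b=Δ0−h0·(2M0+M1)/6=-35/32
seg 1: a=1, c=M1/2=-87/64, d=(M2−M1)/(6·2)=113/128, b=Δ1−h1·(2M1+M2)/6=-61/16
seg 2: a=-5, c=M2/2=63/16, d=(M3−M2)/(6·1)=-73/32, b=Δ2−h2·(2M2+M3)/6=43/32
seg 3: a=-2, c=M3/2=-93/32, d=(M4−M3)/(6·2)=31/64, b=Δ3−h3·(2M3+M4)/6=19/8
t_q=5/2 → seg 1, τ=1/2; S=1+-61/16·τ+-87/64·τ²+113/128·τ³=-1163/1024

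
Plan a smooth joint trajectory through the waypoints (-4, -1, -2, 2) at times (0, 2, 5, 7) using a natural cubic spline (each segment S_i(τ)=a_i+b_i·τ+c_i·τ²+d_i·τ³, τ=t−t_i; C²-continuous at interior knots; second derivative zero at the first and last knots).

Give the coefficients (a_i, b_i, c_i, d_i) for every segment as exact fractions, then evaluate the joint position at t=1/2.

  seg 0: a=-4 b=1123/546 c=0 d=-38/273
  seg 1: a=-1 b=211/546 c=-76/91 d=25/126
  seg 2: a=-2 b=200/273 c=173/182 d=-173/1092
S(1/2) = -272/91

Δ: Δ0=3/2, Δ1=-1/3, Δ2=2
row 1: diag=10, rhs=-11; c'=3/10, d'=-11/10
row 2: denom=10−3·3/10=91/10; d'=(14−3·-11/10)/(91/10)=173/91
back: M2=173/91
back: M1=-11/10−3/10·173/91=-152/91
M: M0=0, M1=-152/91, M2=173/91, M3=0
seg 0: a=-4, c=M0/2=0, d=(M1−M0)/(6·2)=-38/273, b=Δ0−h0·(2M0+M1)/6=1123/546
seg 1: a=-1, c=M1/2=-76/91, d=(M2−M1)/(6·3)=25/126, b=Δ1−h1·(2M1+M2)/6=211/546
seg 2: a=-2, c=M2/2=173/182, d=(M3−M2)/(6·2)=-173/1092, b=Δ2−h2·(2M2+M3)/6=200/273
t_q=1/2 → seg 0, τ=1/2; S=-4+1123/546·τ+0·τ²+-38/273·τ³=-272/91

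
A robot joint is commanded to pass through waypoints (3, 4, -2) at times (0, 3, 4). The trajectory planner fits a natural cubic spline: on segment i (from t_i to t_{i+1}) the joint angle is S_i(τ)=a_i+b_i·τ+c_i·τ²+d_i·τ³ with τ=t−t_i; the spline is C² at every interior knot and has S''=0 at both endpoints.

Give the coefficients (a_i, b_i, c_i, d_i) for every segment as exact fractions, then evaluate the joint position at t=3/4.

  seg 0: a=3 b=65/24 c=0 d=-19/72
  seg 1: a=4 b=-53/12 c=-19/8 d=19/24
S(3/4) = 2519/512

Δ: Δ0=1/3, Δ1=-6
row 1: diag=8, rhs=-38; c'=1/8, d'=-19/4
back: M1=-19/4
M: M0=0, M1=-19/4, M2=0
seg 0: a=3, c=M0/2=0, d=(M1−M0)/(6·3)=-19/72, b=Δ0−h0·(2M0+M1)/6=65/24
seg 1: a=4, c=M1/2=-19/8, d=(M2−M1)/(6·1)=19/24, b=Δ1−h1·(2M1+M2)/6=-53/12
t_q=3/4 → seg 0, τ=3/4; S=3+65/24·τ+0·τ²+-19/72·τ³=2519/512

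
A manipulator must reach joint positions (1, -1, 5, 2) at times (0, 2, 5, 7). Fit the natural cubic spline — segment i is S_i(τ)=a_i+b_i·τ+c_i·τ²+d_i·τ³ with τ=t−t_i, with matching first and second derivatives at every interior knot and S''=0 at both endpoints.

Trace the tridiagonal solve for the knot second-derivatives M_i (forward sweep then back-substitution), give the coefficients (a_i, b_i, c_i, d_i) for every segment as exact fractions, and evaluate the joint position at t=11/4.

  seg 0: a=1 b=-172/91 c=0 d=81/364
  seg 1: a=-1 b=71/91 c=243/182 d=-13/42
  seg 2: a=5 b=79/182 c=-132/91 d=22/91
S(11/4) = 2395/11648

Δ: Δ0=-1, Δ1=2, Δ2=-3/2
row 1: diag=10, rhs=18; c'=3/10, d'=9/5
row 2: denom=10−3·3/10=91/10; d'=(-21−3·9/5)/(91/10)=-264/91
back: M2=-264/91
back: M1=9/5−3/10·-264/91=243/91
M: M0=0, M1=243/91, M2=-264/91, M3=0
seg 0: a=1, c=M0/2=0, d=(M1−M0)/(6·2)=81/364, b=Δ0−h0·(2M0+M1)/6=-172/91
seg 1: a=-1, c=M1/2=243/182, d=(M2−M1)/(6·3)=-13/42, b=Δ1−h1·(2M1+M2)/6=71/91
seg 2: a=5, c=M2/2=-132/91, d=(M3−M2)/(6·2)=22/91, b=Δ2−h2·(2M2+M3)/6=79/182
t_q=11/4 → seg 1, τ=3/4; S=-1+71/91·τ+243/182·τ²+-13/42·τ³=2395/11648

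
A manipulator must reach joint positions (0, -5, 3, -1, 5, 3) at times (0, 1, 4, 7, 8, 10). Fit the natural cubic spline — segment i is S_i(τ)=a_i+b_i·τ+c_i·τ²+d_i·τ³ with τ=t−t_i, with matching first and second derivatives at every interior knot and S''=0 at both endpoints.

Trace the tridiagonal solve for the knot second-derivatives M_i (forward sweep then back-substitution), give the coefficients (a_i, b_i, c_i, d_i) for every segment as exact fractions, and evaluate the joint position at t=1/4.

  seg 0: a=0 b=-23218/3657 c=0 d=4933/3657
  seg 1: a=-5 b=-8419/3657 c=4933/1219 d=-2914/3657
  seg 2: a=3 b=1697/3657 c=-3809/1219 d=9236/10971
  seg 3: a=-1 b=16259/3657 c=5427/1219 d=-10598/3657
  seg 4: a=5 b=17027/3657 c=-5171/1219 d=5171/7314
S(1/4) = -122185/78016

Δ: Δ0=-5, Δ1=8/3, Δ2=-4/3, Δ3=6, Δ4=-1
row 1: diag=8, rhs=46; c'=3/8, d'=23/4
row 2: denom=12−3·3/8=87/8; d'=(-24−3·23/4)/(87/8)=-110/29
row 3: denom=8−3·8/29=208/29; d'=(44−3·-110/29)/(208/29)=803/104
row 4: denom=6−1·29/208=1219/208; d'=(-42−1·803/104)/(1219/208)=-10342/1219
back: M4=-10342/1219
back: M3=803/104−29/208·-10342/1219=10854/1219
back: M2=-110/29−8/29·10854/1219=-7618/1219
back: M1=23/4−3/8·-7618/1219=9866/1219
M: M0=0, M1=9866/1219, M2=-7618/1219, M3=10854/1219, M4=-10342/1219, M5=0
seg 0: a=0, c=M0/2=0, d=(M1−M0)/(6·1)=4933/3657, b=Δ0−h0·(2M0+M1)/6=-23218/3657
seg 1: a=-5, c=M1/2=4933/1219, d=(M2−M1)/(6·3)=-2914/3657, b=Δ1−h1·(2M1+M2)/6=-8419/3657
seg 2: a=3, c=M2/2=-3809/1219, d=(M3−M2)/(6·3)=9236/10971, b=Δ2−h2·(2M2+M3)/6=1697/3657
seg 3: a=-1, c=M3/2=5427/1219, d=(M4−M3)/(6·1)=-10598/3657, b=Δ3−h3·(2M3+M4)/6=16259/3657
seg 4: a=5, c=M4/2=-5171/1219, d=(M5−M4)/(6·2)=5171/7314, b=Δ4−h4·(2M4+M5)/6=17027/3657
t_q=1/4 → seg 0, τ=1/4; S=0+-23218/3657·τ+0·τ²+4933/3657·τ³=-122185/78016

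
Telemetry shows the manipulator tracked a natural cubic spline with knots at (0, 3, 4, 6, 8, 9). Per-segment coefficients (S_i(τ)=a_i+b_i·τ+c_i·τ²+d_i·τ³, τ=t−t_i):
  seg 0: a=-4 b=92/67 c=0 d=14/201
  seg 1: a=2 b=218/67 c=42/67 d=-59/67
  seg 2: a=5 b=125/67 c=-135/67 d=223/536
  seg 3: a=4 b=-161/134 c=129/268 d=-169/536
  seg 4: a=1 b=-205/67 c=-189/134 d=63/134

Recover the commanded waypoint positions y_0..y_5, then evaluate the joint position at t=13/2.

y_0=-4 y_1=2 y_2=5 y_3=4 y_4=1 y_5=-3
S(13/2) = 14923/4288

y_0 = S_0(0) = a_0 = -4
y_1 = S_1(0) = a_1 = 2
y_2 = S_2(0) = a_2 = 5
y_3 = S_3(0) = a_3 = 4
y_4 = S_4(0) = a_4 = 1
y_5 = S_4(1) = -3
t_q=13/2 is in segment 3 (τ=1/2); S_3(τ)=14923/4288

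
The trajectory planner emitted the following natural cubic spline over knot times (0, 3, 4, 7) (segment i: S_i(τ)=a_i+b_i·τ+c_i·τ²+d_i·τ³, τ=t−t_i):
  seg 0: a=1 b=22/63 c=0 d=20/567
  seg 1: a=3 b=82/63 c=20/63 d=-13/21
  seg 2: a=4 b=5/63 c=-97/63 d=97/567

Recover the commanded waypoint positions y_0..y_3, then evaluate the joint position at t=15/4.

y_0=1 y_1=3 y_2=4 y_3=-5
S(15/4) = 5233/1344

y_0 = S_0(0) = a_0 = 1
y_1 = S_1(0) = a_1 = 3
y_2 = S_2(0) = a_2 = 4
y_3 = S_2(3) = -5
t_q=15/4 is in segment 1 (τ=3/4); S_1(τ)=5233/1344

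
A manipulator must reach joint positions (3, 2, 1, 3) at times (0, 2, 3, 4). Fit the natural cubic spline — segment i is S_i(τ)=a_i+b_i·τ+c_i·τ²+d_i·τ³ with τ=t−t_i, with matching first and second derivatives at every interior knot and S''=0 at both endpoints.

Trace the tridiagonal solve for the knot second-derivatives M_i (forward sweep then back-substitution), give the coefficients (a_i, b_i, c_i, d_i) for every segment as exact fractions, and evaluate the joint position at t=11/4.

  seg 0: a=3 b=-3/46 c=0 d=-5/46
  seg 1: a=2 b=-63/46 c=-15/23 d=47/46
  seg 2: a=1 b=9/23 c=111/46 d=-37/46
S(11/4) = 3053/2944

Δ: Δ0=-1/2, Δ1=-1, Δ2=2
row 1: diag=6, rhs=-3; c'=1/6, d'=-1/2
row 2: denom=4−1·1/6=23/6; d'=(18−1·-1/2)/(23/6)=111/23
back: M2=111/23
back: M1=-1/2−1/6·111/23=-30/23
M: M0=0, M1=-30/23, M2=111/23, M3=0
seg 0: a=3, c=M0/2=0, d=(M1−M0)/(6·2)=-5/46, b=Δ0−h0·(2M0+M1)/6=-3/46
seg 1: a=2, c=M1/2=-15/23, d=(M2−M1)/(6·1)=47/46, b=Δ1−h1·(2M1+M2)/6=-63/46
seg 2: a=1, c=M2/2=111/46, d=(M3−M2)/(6·1)=-37/46, b=Δ2−h2·(2M2+M3)/6=9/23
t_q=11/4 → seg 1, τ=3/4; S=2+-63/46·τ+-15/23·τ²+47/46·τ³=3053/2944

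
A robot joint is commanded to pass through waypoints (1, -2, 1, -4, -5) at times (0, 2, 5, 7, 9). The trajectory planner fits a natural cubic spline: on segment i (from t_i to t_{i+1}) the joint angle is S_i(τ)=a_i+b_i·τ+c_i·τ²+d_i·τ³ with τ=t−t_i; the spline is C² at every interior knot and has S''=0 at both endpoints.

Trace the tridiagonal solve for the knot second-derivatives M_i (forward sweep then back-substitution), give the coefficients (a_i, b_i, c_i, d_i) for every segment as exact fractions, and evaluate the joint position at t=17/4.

  seg 0: a=1 b=-401/172 c=0 d=143/688
  seg 1: a=-2 b=7/43 c=429/344 d=-111/344
  seg 2: a=1 b=-367/344 c=-285/172 d=647/1376
  seg 3: a=-4 b=-353/172 c=801/688 d=-267/1376
S(17/4) = 22109/22016

Δ: Δ0=-3/2, Δ1=1, Δ2=-5/2, Δ3=-1/2
row 1: diag=10, rhs=15; c'=3/10, d'=3/2
row 2: denom=10−3·3/10=91/10; d'=(-21−3·3/2)/(91/10)=-255/91
row 3: denom=8−2·20/91=688/91; d'=(12−2·-255/91)/(688/91)=801/344
back: M3=801/344
back: M2=-255/91−20/91·801/344=-285/86
back: M1=3/2−3/10·-285/86=429/172
M: M0=0, M1=429/172, M2=-285/86, M3=801/344, M4=0
seg 0: a=1, c=M0/2=0, d=(M1−M0)/(6·2)=143/688, b=Δ0−h0·(2M0+M1)/6=-401/172
seg 1: a=-2, c=M1/2=429/344, d=(M2−M1)/(6·3)=-111/344, b=Δ1−h1·(2M1+M2)/6=7/43
seg 2: a=1, c=M2/2=-285/172, d=(M3−M2)/(6·2)=647/1376, b=Δ2−h2·(2M2+M3)/6=-367/344
seg 3: a=-4, c=M3/2=801/688, d=(M4−M3)/(6·2)=-267/1376, b=Δ3−h3·(2M3+M4)/6=-353/172
t_q=17/4 → seg 1, τ=9/4; S=-2+7/43·τ+429/344·τ²+-111/344·τ³=22109/22016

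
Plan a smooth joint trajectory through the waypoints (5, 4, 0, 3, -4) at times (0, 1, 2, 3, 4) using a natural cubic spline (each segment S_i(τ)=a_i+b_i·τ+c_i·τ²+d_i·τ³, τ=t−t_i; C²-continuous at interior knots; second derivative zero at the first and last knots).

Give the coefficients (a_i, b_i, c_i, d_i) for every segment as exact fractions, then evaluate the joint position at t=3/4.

Δ: Δ0=-1, Δ1=-4, Δ2=3, Δ3=-7
row 1: diag=4, rhs=-18; c'=1/4, d'=-9/2
row 2: denom=4−1·1/4=15/4; d'=(42−1·-9/2)/(15/4)=62/5
row 3: denom=4−1·4/15=56/15; d'=(-60−1·62/5)/(56/15)=-543/28
back: M3=-543/28
back: M2=62/5−4/15·-543/28=123/7
back: M1=-9/2−1/4·123/7=-249/28
M: M0=0, M1=-249/28, M2=123/7, M3=-543/28, M4=0
seg 0: a=5, c=M0/2=0, d=(M1−M0)/(6·1)=-83/56, b=Δ0−h0·(2M0+M1)/6=27/56
seg 1: a=4, c=M1/2=-249/56, d=(M2−M1)/(6·1)=247/56, b=Δ1−h1·(2M1+M2)/6=-111/28
seg 2: a=0, c=M2/2=123/14, d=(M3−M2)/(6·1)=-345/56, b=Δ2−h2·(2M2+M3)/6=3/8
seg 3: a=3, c=M3/2=-543/56, d=(M4−M3)/(6·1)=181/56, b=Δ3−h3·(2M3+M4)/6=-15/28
t_q=3/4 → seg 0, τ=3/4; S=5+27/56·τ+0·τ²+-83/56·τ³=2425/512

  seg 0: a=5 b=27/56 c=0 d=-83/56
  seg 1: a=4 b=-111/28 c=-249/56 d=247/56
  seg 2: a=0 b=3/8 c=123/14 d=-345/56
  seg 3: a=3 b=-15/28 c=-543/56 d=181/56
S(3/4) = 2425/512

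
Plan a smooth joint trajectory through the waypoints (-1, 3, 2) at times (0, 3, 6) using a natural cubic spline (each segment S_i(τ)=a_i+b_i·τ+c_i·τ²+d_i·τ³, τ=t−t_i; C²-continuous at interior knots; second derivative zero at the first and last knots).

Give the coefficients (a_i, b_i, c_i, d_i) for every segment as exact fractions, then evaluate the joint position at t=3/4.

  seg 0: a=-1 b=7/4 c=0 d=-5/108
  seg 1: a=3 b=1/2 c=-5/12 d=5/108
S(3/4) = 75/256

Δ: Δ0=4/3, Δ1=-1/3
row 1: diag=12, rhs=-10; c'=1/4, d'=-5/6
back: M1=-5/6
M: M0=0, M1=-5/6, M2=0
seg 0: a=-1, c=M0/2=0, d=(M1−M0)/(6·3)=-5/108, b=Δ0−h0·(2M0+M1)/6=7/4
seg 1: a=3, c=M1/2=-5/12, d=(M2−M1)/(6·3)=5/108, b=Δ1−h1·(2M1+M2)/6=1/2
t_q=3/4 → seg 0, τ=3/4; S=-1+7/4·τ+0·τ²+-5/108·τ³=75/256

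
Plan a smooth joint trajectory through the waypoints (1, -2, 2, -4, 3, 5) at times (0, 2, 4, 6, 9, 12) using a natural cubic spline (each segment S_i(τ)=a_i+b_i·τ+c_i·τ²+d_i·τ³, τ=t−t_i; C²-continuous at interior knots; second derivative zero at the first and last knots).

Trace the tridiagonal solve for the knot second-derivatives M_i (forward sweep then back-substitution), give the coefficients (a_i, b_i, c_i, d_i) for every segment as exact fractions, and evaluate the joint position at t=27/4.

  seg 0: a=1 b=-3011/1046 c=0 d=721/2092
  seg 1: a=-2 b=1315/1046 c=2163/1046 d=-3549/4184
  seg 2: a=2 b=-340/523 c=-6321/2092 d=3863/4184
  seg 3: a=-4 b=-1733/1046 c=1317/523 d=-11185/28242
  seg 4: a=3 b=1443/523 c=-3283/3138 d=3283/28242
S(27/4) = -267321/66944

Δ: Δ0=-3/2, Δ1=2, Δ2=-3, Δ3=7/3, Δ4=2/3
row 1: diag=8, rhs=21; c'=1/4, d'=21/8
row 2: denom=8−2·1/4=15/2; d'=(-30−2·21/8)/(15/2)=-47/10
row 3: denom=10−2·4/15=142/15; d'=(32−2·-47/10)/(142/15)=621/142
row 4: denom=12−3·45/142=1569/142; d'=(-10−3·621/142)/(1569/142)=-3283/1569
back: M4=-3283/1569
back: M3=621/142−45/142·-3283/1569=2634/523
back: M2=-47/10−4/15·2634/523=-6321/1046
back: M1=21/8−1/4·-6321/1046=2163/523
M: M0=0, M1=2163/523, M2=-6321/1046, M3=2634/523, M4=-3283/1569, M5=0
seg 0: a=1, c=M0/2=0, d=(M1−M0)/(6·2)=721/2092, b=Δ0−h0·(2M0+M1)/6=-3011/1046
seg 1: a=-2, c=M1/2=2163/1046, d=(M2−M1)/(6·2)=-3549/4184, b=Δ1−h1·(2M1+M2)/6=1315/1046
seg 2: a=2, c=M2/2=-6321/2092, d=(M3−M2)/(6·2)=3863/4184, b=Δ2−h2·(2M2+M3)/6=-340/523
seg 3: a=-4, c=M3/2=1317/523, d=(M4−M3)/(6·3)=-11185/28242, b=Δ3−h3·(2M3+M4)/6=-1733/1046
seg 4: a=3, c=M4/2=-3283/3138, d=(M5−M4)/(6·3)=3283/28242, b=Δ4−h4·(2M4+M5)/6=1443/523
t_q=27/4 → seg 3, τ=3/4; S=-4+-1733/1046·τ+1317/523·τ²+-11185/28242·τ³=-267321/66944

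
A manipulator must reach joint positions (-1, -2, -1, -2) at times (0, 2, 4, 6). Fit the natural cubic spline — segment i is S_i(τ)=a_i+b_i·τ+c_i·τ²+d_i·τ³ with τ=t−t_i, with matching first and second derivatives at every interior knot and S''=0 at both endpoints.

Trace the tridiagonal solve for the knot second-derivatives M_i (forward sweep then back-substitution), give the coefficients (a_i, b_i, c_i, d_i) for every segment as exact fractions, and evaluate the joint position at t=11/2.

  seg 0: a=-1 b=-5/6 c=0 d=1/12
  seg 1: a=-2 b=1/6 c=1/2 d=-1/6
  seg 2: a=-1 b=1/6 c=-1/2 d=1/12
S(11/2) = -51/32

Δ: Δ0=-1/2, Δ1=1/2, Δ2=-1/2
row 1: diag=8, rhs=6; c'=1/4, d'=3/4
row 2: denom=8−2·1/4=15/2; d'=(-6−2·3/4)/(15/2)=-1
back: M2=-1
back: M1=3/4−1/4·-1=1
M: M0=0, M1=1, M2=-1, M3=0
seg 0: a=-1, c=M0/2=0, d=(M1−M0)/(6·2)=1/12, b=Δ0−h0·(2M0+M1)/6=-5/6
seg 1: a=-2, c=M1/2=1/2, d=(M2−M1)/(6·2)=-1/6, b=Δ1−h1·(2M1+M2)/6=1/6
seg 2: a=-1, c=M2/2=-1/2, d=(M3−M2)/(6·2)=1/12, b=Δ2−h2·(2M2+M3)/6=1/6
t_q=11/2 → seg 2, τ=3/2; S=-1+1/6·τ+-1/2·τ²+1/12·τ³=-51/32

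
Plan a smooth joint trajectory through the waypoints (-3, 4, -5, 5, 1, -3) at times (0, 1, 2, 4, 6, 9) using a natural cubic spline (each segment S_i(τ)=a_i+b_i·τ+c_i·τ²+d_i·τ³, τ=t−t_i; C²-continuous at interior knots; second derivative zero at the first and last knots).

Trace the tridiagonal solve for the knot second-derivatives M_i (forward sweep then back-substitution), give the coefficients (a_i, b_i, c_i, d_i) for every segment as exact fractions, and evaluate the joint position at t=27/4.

  seg 0: a=-3 b=14234/1191 c=0 d=-5897/1191
  seg 1: a=4 b=-3457/1191 c=-5897/397 d=10429/1191
  seg 2: a=-5 b=-7552/1191 c=4532/397 d=-13685/4764
  seg 3: a=5 b=5777/1191 c=-4621/794 d=1426/1191
  seg 4: a=1 b=-4837/1191 c=1083/794 d=-361/2382
S(27/4) = -68229/50816

Δ: Δ0=7, Δ1=-9, Δ2=5, Δ3=-2, Δ4=-4/3
row 1: diag=4, rhs=-96; c'=1/4, d'=-24
row 2: denom=6−1·1/4=23/4; d'=(84−1·-24)/(23/4)=432/23
row 3: denom=8−2·8/23=168/23; d'=(-42−2·432/23)/(168/23)=-305/28
row 4: denom=10−2·23/84=397/42; d'=(4−2·-305/28)/(397/42)=1083/397
back: M4=1083/397
back: M3=-305/28−23/84·1083/397=-4621/397
back: M2=432/23−8/23·-4621/397=9064/397
back: M1=-24−1/4·9064/397=-11794/397
M: M0=0, M1=-11794/397, M2=9064/397, M3=-4621/397, M4=1083/397, M5=0
seg 0: a=-3, c=M0/2=0, d=(M1−M0)/(6·1)=-5897/1191, b=Δ0−h0·(2M0+M1)/6=14234/1191
seg 1: a=4, c=M1/2=-5897/397, d=(M2−M1)/(6·1)=10429/1191, b=Δ1−h1·(2M1+M2)/6=-3457/1191
seg 2: a=-5, c=M2/2=4532/397, d=(M3−M2)/(6·2)=-13685/4764, b=Δ2−h2·(2M2+M3)/6=-7552/1191
seg 3: a=5, c=M3/2=-4621/794, d=(M4−M3)/(6·2)=1426/1191, b=Δ3−h3·(2M3+M4)/6=5777/1191
seg 4: a=1, c=M4/2=1083/794, d=(M5−M4)/(6·3)=-361/2382, b=Δ4−h4·(2M4+M5)/6=-4837/1191
t_q=27/4 → seg 4, τ=3/4; S=1+-4837/1191·τ+1083/794·τ²+-361/2382·τ³=-68229/50816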